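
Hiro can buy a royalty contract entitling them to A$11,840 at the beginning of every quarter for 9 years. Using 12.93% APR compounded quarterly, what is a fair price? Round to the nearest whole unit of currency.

A$257,828

Periodic rate i = 0.1293/4 = 0.032325; n = 9 × 4 = 36 periods.
PV = PMT · [1 − (1+i)^(−n)] / i × (1+i) = 11840 · 21.775991 = 257,827.7327
(annuity-due: payments at period start, so ×(1+i).)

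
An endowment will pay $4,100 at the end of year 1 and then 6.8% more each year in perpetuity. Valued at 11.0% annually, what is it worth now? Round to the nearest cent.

$97,619.05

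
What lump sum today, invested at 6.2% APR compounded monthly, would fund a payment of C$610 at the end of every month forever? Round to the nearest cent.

C$118,064.52

Periodic rate i = 0.062/12 = 0.00516667.
PV = C/r = 610/0.00516667 = 118,064.5161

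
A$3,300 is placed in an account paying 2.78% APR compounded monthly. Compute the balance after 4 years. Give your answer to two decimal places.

With 12 periods per year: i = 0.00231667, n = 48.
FV = 3,300 × (1 + 0.00231667)^48 = 3,687.6665

A$3,687.67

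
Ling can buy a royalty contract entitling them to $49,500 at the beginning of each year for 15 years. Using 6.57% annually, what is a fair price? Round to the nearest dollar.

PV = 49500 × [1 − (1+0.0657)^(−15)] / 0.0657 × (1+i) = 49500 × 9.975518 = 493,788.1412
Payments are at the start of each period, so multiply by (1+i).

$493,788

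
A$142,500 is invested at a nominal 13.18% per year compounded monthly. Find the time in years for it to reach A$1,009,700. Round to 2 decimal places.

14.94 years

Periodic rate i = 0.1318/12 = 0.0109833.
(1+i)^n = 1.0097e+06/142500 = 7.08561, so n = ln 7.08561 / ln 1.01098 = 179.2534 months
= 179.2534/12 years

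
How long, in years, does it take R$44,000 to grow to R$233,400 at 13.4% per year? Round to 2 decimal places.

13.27 years

(1+i)^n = 233400/44000 = 5.30455, so n = ln 5.30455 / ln 1.134 = 13.2688 years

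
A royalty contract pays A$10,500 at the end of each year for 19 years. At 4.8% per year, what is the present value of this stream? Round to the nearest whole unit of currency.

A$128,990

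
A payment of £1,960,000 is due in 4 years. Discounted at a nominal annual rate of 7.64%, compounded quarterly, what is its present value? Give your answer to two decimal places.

£1,448,062.30

Periodic rate i = 0.0764/4 = 0.0191; n = 4 × 4 = 16 periods.
PV = 1,960,000 / (1 + 0.0191)^16 = 1,960,000 / 1.353533 = 1,448,062.2967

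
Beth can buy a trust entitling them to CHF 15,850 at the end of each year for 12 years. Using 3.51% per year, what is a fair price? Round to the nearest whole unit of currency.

CHF 153,074

Annuity factor a(12|0.0351) = 9.657650; PV = 15850 × 9.657650 = 153,073.7480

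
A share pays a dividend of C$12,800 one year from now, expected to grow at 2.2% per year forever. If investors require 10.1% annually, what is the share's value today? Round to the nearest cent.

C$162,025.32

PV = D₁/(r − g) = 12800/(0.101 − 0.022) = 162,025.3165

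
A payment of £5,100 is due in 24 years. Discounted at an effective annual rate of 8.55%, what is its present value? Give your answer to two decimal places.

Discount factor = (1+0.0855)^(−24) = 0.139600; PV = 5,100 × 0.139600 = 711.9579

£711.96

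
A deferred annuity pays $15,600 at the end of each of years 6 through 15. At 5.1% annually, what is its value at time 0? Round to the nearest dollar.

$93,480

Value one period before first payment (t=5): 15600 × [1 − (1+0.051)^(−10)] / 0.051 = 15600 × 7.684373 = 119,876.2208
PV₀ = 119,876.2208 / (1+0.051)^5 = 119,876.2208 / 1.282371 = 93,480.1634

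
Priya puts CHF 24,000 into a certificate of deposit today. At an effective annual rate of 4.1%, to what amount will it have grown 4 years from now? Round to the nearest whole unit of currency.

CHF 28,185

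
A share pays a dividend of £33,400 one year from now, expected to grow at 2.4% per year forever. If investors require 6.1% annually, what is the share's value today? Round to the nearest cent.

£902,702.70

PV = D₁/(r − g) = 33400/(0.061 − 0.024) = 902,702.7027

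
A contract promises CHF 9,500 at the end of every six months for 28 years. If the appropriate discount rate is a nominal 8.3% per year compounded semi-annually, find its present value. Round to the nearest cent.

CHF 205,432.52

With 2 periods per year: i = 0.0415, n = 56.
PV = PMT · [1 − (1+i)^(−n)] / i = 9500 · 21.624476 = 205,432.5237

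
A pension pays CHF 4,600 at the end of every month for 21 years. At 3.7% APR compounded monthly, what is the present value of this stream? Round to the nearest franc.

i = 0.037/12 = 0.00308333 per month; n = 21·12 = 252.
PV = PMT · [1 − (1+i)^(−n)] / i = 4600 · 175.027052 = 805,124.4393

CHF 805,124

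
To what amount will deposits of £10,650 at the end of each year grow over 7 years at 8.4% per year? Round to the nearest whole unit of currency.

FV = 10650 × [(1+0.084)^7 − 1] / 0.084 = 10650 × 9.032780 = 96,199.1048

£96,199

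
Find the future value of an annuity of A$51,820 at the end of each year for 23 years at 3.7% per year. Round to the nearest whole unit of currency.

A$1,829,493

FV = PMT · [(1+i)^n − 1] / i = 51820 · 35.304774 = 1,829,493.3680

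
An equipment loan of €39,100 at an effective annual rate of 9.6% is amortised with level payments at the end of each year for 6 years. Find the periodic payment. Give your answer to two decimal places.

€8,872.67

PMT = 39100 / ( [1 − (1+0.096)^(−6)] / 0.096 ) = 39100 / 4.406792 = 8,872.6682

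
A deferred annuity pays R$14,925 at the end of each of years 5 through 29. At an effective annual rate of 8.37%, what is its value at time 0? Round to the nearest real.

R$111,955

PV at t=4 (ordinary 25-year annuity): 14925 × a(25|0.0837) = 14925 × 10.345855 = 154,411.8818
Discount back 4 years: 154,411.8818 × (1+0.0837)^(−4) = 154,411.8818 × 0.725043 = 111,955.2392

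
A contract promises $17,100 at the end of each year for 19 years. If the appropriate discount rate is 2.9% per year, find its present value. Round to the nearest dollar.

PV = PMT · [1 − (1+i)^(−n)] / i = 17100 · 14.451424 = 247,119.3537

$247,119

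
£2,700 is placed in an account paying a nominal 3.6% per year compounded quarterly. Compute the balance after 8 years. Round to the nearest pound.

£3,597

Periodic rate i = 0.036/4 = 0.009; n = 8 × 4 = 32 periods.
FV = 2,700 × (1 + 0.009)^32 = 3,596.5084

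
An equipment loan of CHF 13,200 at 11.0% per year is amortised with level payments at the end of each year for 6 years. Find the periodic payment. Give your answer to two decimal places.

CHF 3,120.17

PMT = 13200 / ( [1 − (1+0.11)^(−6)] / 0.11 ) = 13200 / 4.230538 = 3,120.1706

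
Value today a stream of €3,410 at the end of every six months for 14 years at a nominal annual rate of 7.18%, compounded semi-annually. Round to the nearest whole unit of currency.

i = 0.0718/2 = 0.0359 per half-year; n = 14·2 = 28.
PV = PMT · [1 − (1+i)^(−n)] / i = 3410 · 17.479720 = 59,605.8463

€59,606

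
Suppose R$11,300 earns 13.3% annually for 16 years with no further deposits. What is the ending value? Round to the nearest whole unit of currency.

R$83,321

FV = 11,300 × (1 + 0.133)^16 = 83,321.4849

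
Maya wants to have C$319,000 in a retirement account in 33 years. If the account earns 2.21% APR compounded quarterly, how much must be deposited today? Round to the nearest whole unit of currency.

Periodic rate i = 0.0221/4 = 0.005525; n = 33 × 4 = 132 periods.
PV = 319,000 / (1 + 0.005525)^132 = 319,000 / 2.069470 = 154,145.7223

C$154,146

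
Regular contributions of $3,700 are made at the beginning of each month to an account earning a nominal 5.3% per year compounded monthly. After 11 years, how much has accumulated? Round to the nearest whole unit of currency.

$663,982

Periodic rate i = 0.053/12 = 0.00441667; n = 11 × 12 = 132 periods.
FV = 3700 × [(1+0.00441667)^132 − 1] / 0.00441667 × (1+i) = 3700 × 179.454724 = 663,982.4779
(annuity-due: payments at period start, so ×(1+i).)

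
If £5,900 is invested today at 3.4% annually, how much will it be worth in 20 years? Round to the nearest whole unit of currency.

FV = PV·(1+i)^n = 5,900 × 1.951690 = 11,514.9694

£11,515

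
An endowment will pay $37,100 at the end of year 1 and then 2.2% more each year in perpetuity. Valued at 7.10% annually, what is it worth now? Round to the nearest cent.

PV = D₁/(r − g) = 37100/(0.071 − 0.022) = 757,142.8571

$757,142.86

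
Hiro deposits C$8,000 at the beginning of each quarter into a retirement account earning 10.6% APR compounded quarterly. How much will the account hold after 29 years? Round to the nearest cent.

With 4 periods per year: i = 0.0265, n = 116.
FV = 8000 × [(1+0.0265)^116 − 1] / 0.0265 × (1+i) = 8000 × 766.182281 = 6,129,458.2501
(annuity-due: payments at period start, so ×(1+i).)

C$6,129,458.25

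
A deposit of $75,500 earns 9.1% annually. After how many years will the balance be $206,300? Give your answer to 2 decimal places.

n = ln(206300/75500) / ln(1+0.091) = ln(2.73245) / 0.087095 = 11.5414 years

11.54 years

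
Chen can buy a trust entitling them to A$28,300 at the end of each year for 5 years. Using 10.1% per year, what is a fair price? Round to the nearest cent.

A$107,005.76

Annuity factor a(5|0.101) = 3.781122; PV = 28300 × 3.781122 = 107,005.7648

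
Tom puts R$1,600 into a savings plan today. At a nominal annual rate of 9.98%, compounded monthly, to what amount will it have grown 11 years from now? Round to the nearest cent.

With 12 periods per year: i = 0.00831667, n = 132.
1,600 × (1+0.00831667)^132 = 1,600 × 2.983986 = 4,774.3783

R$4,774.38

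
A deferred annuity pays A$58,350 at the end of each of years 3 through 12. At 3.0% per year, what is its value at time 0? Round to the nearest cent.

A$469,165.18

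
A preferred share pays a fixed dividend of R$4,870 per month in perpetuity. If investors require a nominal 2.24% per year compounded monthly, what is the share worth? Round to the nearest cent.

R$2,608,928.57

Periodic rate i = 0.0224/12 = 0.00186667.
PV = C/r = 4870/0.00186667 = 2,608,928.5714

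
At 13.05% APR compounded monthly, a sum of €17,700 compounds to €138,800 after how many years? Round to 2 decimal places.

Periodic rate i = 0.1305/12 = 0.010875.
n = ln(138800/17700) / ln(1+0.010875) = ln(7.84181) / 0.010816 = 190.4044 months
= 190.4044/12 years

15.87 years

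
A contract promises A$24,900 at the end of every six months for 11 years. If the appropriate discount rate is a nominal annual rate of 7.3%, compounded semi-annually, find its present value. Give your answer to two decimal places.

A$372,177.47

With 2 periods per year: i = 0.0365, n = 22.
PV = PMT · [1 − (1+i)^(−n)] / i = 24900 · 14.946886 = 372,177.4707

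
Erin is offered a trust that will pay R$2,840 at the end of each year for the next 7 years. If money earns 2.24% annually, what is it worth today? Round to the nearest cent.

R$18,212.06

PV = 2840 × [1 − (1+0.0224)^(−7)] / 0.0224 = 2840 × 6.412699 = 18,212.0648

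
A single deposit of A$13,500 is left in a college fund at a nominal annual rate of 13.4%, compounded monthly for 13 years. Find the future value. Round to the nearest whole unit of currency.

Periodic rate i = 0.134/12 = 0.0111667; n = 13 × 12 = 156 periods.
FV = PV·(1+i)^n = 13,500 × 5.653900 = 76,327.6550

A$76,328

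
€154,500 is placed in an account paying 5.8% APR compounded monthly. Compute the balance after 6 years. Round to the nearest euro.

€218,625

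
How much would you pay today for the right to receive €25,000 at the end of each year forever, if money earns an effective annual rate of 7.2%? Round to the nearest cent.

PV = C/r = 25000/0.072 = 347,222.2222

€347,222.22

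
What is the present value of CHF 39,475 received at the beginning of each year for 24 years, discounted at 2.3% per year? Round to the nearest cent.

PV = PMT · [1 − (1+i)^(−n)] / i × (1+i) = 39475 · 18.707183 = 738,466.0363
(annuity-due: payments at period start, so ×(1+i).)

CHF 738,466.04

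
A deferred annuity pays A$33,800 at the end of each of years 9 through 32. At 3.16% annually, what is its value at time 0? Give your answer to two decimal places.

A$438,702.45

PV at t=8 (ordinary 24-year annuity): 33800 × a(24|0.0316) = 33800 × 16.647308 = 562,679.0229
Discount back 8 years: 562,679.0229 × (1+0.0316)^(−8) = 562,679.0229 × 0.779667 = 438,702.4471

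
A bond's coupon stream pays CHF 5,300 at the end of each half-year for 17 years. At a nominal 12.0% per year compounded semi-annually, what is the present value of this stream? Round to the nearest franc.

i = 0.12/2 = 0.06 per half-year; n = 17·2 = 34.
PV = PMT · [1 − (1+i)^(−n)] / i = 5300 · 14.368141 = 76,151.1481

CHF 76,151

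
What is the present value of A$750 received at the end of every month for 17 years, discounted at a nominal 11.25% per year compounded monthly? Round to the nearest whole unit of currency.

A$68,077

Periodic rate i = 0.1125/12 = 0.009375; n = 17 × 12 = 204 periods.
PV = 750 × [1 − (1+0.009375)^(−204)] / 0.009375 = 750 × 90.769865 = 68,077.3990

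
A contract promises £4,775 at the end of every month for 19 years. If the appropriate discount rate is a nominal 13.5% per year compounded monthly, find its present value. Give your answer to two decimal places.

£391,325.62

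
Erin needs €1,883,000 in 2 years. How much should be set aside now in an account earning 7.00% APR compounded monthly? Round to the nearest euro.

With 12 periods per year: i = 0.00583333, n = 24.
PV = 1,883,000 / (1 + 0.00583333)^24 = 1,883,000 / 1.149806 = 1,637,667.5468

€1,637,668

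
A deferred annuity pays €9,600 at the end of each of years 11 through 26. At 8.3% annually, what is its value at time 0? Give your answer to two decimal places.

Value one period before first payment (t=10): 9600 × [1 − (1+0.083)^(−16)] / 0.083 = 9600 × 8.684111 = 83,367.4613
PV₀ = 83,367.4613 / (1+0.083)^10 = 83,367.4613 / 2.219650 = 37,558.8261

€37,558.83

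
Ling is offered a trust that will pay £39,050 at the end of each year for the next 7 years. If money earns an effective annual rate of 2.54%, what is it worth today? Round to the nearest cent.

£247,566.66

Annuity factor a(7|0.0254) = 6.339735; PV = 39050 × 6.339735 = 247,566.6567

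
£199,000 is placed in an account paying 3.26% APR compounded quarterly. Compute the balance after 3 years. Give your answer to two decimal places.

Periodic rate i = 0.0326/4 = 0.00815; n = 3 × 4 = 12 periods.
199,000 × (1+0.00815)^12 = 199,000 × 1.102305 = 219,358.7334

£219,358.73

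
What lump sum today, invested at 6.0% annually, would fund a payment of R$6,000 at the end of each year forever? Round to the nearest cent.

PV = PMT / i = 6000 / 0.06 = 100,000.0000

R$100,000.00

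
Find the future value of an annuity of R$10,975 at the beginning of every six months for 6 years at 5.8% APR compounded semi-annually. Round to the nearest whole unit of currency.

i = 0.058/2 = 0.029 per half-year; n = 6·2 = 12.
Accumulation factor s(12|0.029) × (1+i) = 14.520911; FV = 10975 × 14.520911 = 159,366.9943
(Beginning-of-period payments → annuity-due factor ×(1+i).)

R$159,367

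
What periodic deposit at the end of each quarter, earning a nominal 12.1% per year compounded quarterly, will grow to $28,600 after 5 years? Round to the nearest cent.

i = 0.121/4 = 0.03025 per quarter; n = 5·4 = 20.
PMT = 28600 / ( [(1+0.03025)^20 − 1] / 0.03025 ) = 28600 / 26.938810 = 1,061.6653

$1,061.67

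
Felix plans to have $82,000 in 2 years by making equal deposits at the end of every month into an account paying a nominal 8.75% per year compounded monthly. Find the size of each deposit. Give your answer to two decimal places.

Periodic rate i = 0.0875/12 = 0.00729167; n = 2 × 12 = 24 periods.
FV-annuity factor = 26.124355; PMT = 82000 / 26.124355 = 3,138.8334

$3,138.83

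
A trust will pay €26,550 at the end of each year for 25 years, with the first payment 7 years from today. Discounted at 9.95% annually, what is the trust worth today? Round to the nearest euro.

€136,933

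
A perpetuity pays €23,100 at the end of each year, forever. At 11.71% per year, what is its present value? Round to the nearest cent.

€197,267.29

PV = PMT / i = 23100 / 0.1171 = 197,267.2929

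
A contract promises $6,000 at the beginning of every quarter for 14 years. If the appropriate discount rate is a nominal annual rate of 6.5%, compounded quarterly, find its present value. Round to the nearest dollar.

With 4 periods per year: i = 0.01625, n = 56.
PV = 6000 × [1 − (1+0.01625)^(−56)] / 0.01625 × (1+i) = 6000 × 37.180408 = 223,082.4490
(Beginning-of-period payments → annuity-due factor ×(1+i).)

$223,082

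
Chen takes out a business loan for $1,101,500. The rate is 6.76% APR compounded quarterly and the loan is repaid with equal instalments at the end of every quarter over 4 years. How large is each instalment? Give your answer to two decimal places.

$79,146.99

i = 0.0676/4 = 0.0169 per quarter; n = 4·4 = 16.
Annuity-PV factor = 13.917143; PMT = 1.1015e+06 / 13.917143 = 79,146.9931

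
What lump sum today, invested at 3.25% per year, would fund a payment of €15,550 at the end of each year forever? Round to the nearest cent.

€478,461.54

PV = PMT / i = 15550 / 0.0325 = 478,461.5385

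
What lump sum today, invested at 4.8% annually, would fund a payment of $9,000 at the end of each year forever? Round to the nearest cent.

PV = PMT / i = 9000 / 0.048 = 187,500.0000

$187,500.00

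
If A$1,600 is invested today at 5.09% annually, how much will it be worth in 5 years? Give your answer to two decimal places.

A$2,050.82

FV = 1,600 × (1 + 0.0509)^5 = 2,050.8172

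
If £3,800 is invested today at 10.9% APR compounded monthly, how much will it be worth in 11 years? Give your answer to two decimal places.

£12,535.80

With 12 periods per year: i = 0.00908333, n = 132.
FV = 3,800 × (1 + 0.00908333)^132 = 12,535.7976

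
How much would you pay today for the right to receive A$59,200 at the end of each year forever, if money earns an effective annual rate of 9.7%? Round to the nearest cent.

A$610,309.28

PV = C/r = 59200/0.097 = 610,309.2784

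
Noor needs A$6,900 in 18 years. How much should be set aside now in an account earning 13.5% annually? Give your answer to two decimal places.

PV = 6,900 / (1 + 0.135)^18 = 6,900 / 9.770696 = 706.1933

A$706.19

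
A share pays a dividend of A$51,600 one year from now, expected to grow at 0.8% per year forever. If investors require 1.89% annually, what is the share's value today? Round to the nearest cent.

PV = PMT / (i − g) = 51600 / (0.0189 − 0.008) = 51600 / 0.010900 = 4,733,944.9541

A$4,733,944.95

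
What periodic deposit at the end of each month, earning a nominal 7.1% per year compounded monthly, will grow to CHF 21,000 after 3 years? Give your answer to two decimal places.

CHF 525.13

Periodic rate i = 0.071/12 = 0.00591667; n = 3 × 12 = 36 periods.
PMT = 21000 / ( [(1+0.00591667)^36 − 1] / 0.00591667 ) = 21000 / 39.990127 = 525.1296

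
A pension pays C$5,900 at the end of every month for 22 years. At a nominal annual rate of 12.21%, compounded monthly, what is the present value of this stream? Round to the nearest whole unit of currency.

C$539,802

i = 0.1221/12 = 0.010175 per month; n = 22·12 = 264.
Annuity factor a(264|0.010175) = 91.491832; PV = 5900 × 91.491832 = 539,801.8082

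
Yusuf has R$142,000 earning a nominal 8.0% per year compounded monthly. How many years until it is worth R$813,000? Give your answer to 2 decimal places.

21.88 years

Periodic rate i = 0.08/12 = 0.00666667.
n = ln(813000/142000) / ln(1+0.00666667) = ln(5.72535) / 0.006645 = 262.6071 months
= 262.6071/12 years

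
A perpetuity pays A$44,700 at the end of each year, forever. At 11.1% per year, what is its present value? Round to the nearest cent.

A$402,702.70

PV = PMT / i = 44700 / 0.111 = 402,702.7027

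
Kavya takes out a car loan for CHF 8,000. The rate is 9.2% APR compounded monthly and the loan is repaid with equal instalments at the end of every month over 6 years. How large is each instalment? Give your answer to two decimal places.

i = 0.092/12 = 0.00766667 per month; n = 6·12 = 72.
Annuity-PV factor = 55.172539; PMT = 8000 / 55.172539 = 144.9997

CHF 145.00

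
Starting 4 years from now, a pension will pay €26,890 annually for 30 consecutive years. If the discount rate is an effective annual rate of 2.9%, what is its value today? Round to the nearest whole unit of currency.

PV at t=3 (ordinary 30-year annuity): 26890 × a(30|0.029) = 26890 × 19.856247 = 533,934.4830
PV₀ = 533,934.4830 / (1+0.029)^3 = 533,934.4830 / 1.089547 = 490,051.6383

€490,052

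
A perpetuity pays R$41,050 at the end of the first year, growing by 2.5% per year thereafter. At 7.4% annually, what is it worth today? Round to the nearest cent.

PV = PMT / (i − g) = 41050 / (0.074 − 0.025) = 41050 / 0.049000 = 837,755.1020

R$837,755.10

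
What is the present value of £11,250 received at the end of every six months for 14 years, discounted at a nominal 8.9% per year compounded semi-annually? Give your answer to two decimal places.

Periodic rate i = 0.089/2 = 0.0445; n = 14 × 2 = 28 periods.
Annuity factor a(28|0.0445) = 15.831368; PV = 11250 × 15.831368 = 178,102.8878

£178,102.89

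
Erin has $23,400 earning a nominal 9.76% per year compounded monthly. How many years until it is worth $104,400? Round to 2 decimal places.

15.38 years

Periodic rate i = 0.0976/12 = 0.00813333.
n = ln(104400/23400) / ln(1+0.00813333) = ln(4.46154) / 0.008100 = 184.6189 months
= 184.6189/12 years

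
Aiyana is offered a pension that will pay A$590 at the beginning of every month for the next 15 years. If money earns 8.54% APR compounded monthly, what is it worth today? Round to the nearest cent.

A$60,197.29

i = 0.0854/12 = 0.00711667 per month; n = 15·12 = 180.
Annuity factor a(180|0.00711667) × (1+i) = 102.029308; PV = 590 × 102.029308 = 60,197.2919
Payments are at the start of each period, so multiply by (1+i).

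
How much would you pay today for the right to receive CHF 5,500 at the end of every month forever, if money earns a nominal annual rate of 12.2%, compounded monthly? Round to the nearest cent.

CHF 540,983.61

Periodic rate i = 0.122/12 = 0.0101667.
PV = PMT / i = 5500 / 0.0101667 = 540,983.6066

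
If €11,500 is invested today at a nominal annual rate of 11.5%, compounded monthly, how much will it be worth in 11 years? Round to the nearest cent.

€40,500.89

Periodic rate i = 0.115/12 = 0.00958333; n = 11 × 12 = 132 periods.
FV = PV·(1+i)^n = 11,500 × 3.521817 = 40,500.8931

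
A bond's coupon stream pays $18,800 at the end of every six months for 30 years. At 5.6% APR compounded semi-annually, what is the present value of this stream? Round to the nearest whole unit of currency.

Periodic rate i = 0.056/2 = 0.028; n = 30 × 2 = 60 periods.
PV = 18800 × [1 − (1+0.028)^(−60)] / 0.028 = 18800 × 28.902592 = 543,368.7363

$543,369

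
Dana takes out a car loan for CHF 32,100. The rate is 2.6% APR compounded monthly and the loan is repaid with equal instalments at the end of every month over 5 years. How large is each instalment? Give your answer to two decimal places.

CHF 571.11

With 12 periods per year: i = 0.00216667, n = 60.
PMT = 32100 / ( [1 − (1+0.00216667)^(−60)] / 0.00216667 ) = 32100 / 56.206649 = 571.1068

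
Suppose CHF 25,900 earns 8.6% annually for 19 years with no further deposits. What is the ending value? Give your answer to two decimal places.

FV = 25,900 × (1 + 0.086)^19 = 124,184.2286

CHF 124,184.23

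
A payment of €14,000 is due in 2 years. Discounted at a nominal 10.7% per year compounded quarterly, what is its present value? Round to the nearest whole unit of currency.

Periodic rate i = 0.107/4 = 0.02675; n = 2 × 4 = 8 periods.
Discount factor = (1+0.02675)^(−8) = 0.809622; PV = 14,000 × 0.809622 = 11,334.7082

€11,335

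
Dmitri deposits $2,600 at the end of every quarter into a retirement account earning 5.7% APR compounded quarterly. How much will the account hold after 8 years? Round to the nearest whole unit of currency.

$104,489

i = 0.057/4 = 0.01425 per quarter; n = 8·4 = 32.
FV = 2600 × [(1+0.01425)^32 − 1] / 0.01425 = 2600 × 40.188111 = 104,489.0883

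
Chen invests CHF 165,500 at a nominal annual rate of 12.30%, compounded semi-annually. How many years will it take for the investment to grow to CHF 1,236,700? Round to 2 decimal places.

16.85 years

Periodic rate i = 0.123/2 = 0.0615.
(1+i)^n = 1.2367e+06/165500 = 7.47251, so n = ln 7.47251 / ln 1.0615 = 33.6985 half-years
= 33.6985/2 years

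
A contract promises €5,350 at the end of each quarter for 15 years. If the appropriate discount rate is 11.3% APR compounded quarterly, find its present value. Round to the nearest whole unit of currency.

€153,784

i = 0.113/4 = 0.02825 per quarter; n = 15·4 = 60.
PV = 5350 × [1 − (1+0.02825)^(−60)] / 0.02825 = 5350 × 28.744603 = 153,783.6260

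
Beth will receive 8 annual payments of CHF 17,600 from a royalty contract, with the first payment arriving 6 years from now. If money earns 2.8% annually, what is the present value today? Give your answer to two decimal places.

Value one period before first payment (t=5): 17600 × [1 − (1+0.028)^(−8)] / 0.028 = 17600 × 7.079295 = 124,595.5865
PV₀ = 124,595.5865 / (1+0.028)^5 = 124,595.5865 / 1.148063 = 108,526.8219

CHF 108,526.82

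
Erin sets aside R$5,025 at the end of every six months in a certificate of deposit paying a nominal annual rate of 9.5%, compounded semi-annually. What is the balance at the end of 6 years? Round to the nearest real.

i = 0.095/2 = 0.0475 per half-year; n = 6·2 = 12.
FV = 5025 × [(1+0.0475)^12 − 1] / 0.0475 = 5025 × 15.688690 = 78,835.6657

R$78,836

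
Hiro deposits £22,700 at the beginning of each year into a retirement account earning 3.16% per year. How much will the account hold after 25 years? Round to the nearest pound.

FV = PMT · [(1+i)^n − 1] / i × (1+i) = 22700 · 38.411548 = 871,942.1426
(annuity-due: payments at period start, so ×(1+i).)

£871,942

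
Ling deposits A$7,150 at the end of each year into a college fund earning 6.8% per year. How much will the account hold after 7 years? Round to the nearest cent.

A$61,499.33

FV = 7150 × [(1+0.068)^7 − 1] / 0.068 = 7150 × 8.601304 = 61,499.3265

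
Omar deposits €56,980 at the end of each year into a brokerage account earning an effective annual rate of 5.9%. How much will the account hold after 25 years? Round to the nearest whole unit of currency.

€3,082,507

FV = PMT · [(1+i)^n − 1] / i = 56980 · 54.098051 = 3,082,506.9695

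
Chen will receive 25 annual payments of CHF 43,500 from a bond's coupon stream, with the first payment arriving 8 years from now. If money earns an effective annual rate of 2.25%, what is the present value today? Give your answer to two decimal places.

CHF 705,893.11

Value one period before first payment (t=7): 43500 × [1 − (1+0.0225)^(−25)] / 0.0225 = 43500 × 18.962383 = 824,863.6444
PV₀ = 824,863.6444 / (1+0.0225)^7 = 824,863.6444 / 1.168539 = 705,893.1148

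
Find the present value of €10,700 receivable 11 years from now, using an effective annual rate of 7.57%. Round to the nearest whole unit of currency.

€4,795

PV = FV·(1+i)^(−n) = 10,700 × 0.448123 = 4,794.9151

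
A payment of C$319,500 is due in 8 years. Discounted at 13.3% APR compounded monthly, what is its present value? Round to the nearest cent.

C$110,897.95

With 12 periods per year: i = 0.0110833, n = 96.
PV = FV·(1+i)^(−n) = 319,500 × 0.347098 = 110,897.9489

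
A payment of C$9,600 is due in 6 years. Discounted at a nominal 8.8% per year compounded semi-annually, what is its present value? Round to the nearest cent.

C$5,726.18

With 2 periods per year: i = 0.044, n = 12.
PV = FV·(1+i)^(−n) = 9,600 × 0.596477 = 5,726.1833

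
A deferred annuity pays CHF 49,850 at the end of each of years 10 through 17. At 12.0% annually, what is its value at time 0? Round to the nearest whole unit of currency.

CHF 89,300

PV at t=9 (ordinary 8-year annuity): 49850 × a(8|0.12) = 49850 × 4.967640 = 247,636.8424
Discount back 9 years: 247,636.8424 × (1+0.12)^(−9) = 247,636.8424 × 0.360610 = 89,300.3279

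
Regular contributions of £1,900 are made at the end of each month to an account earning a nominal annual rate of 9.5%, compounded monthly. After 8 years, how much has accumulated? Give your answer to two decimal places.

Periodic rate i = 0.095/12 = 0.00791667; n = 8 × 12 = 96 periods.
FV = PMT · [(1+i)^n − 1] / i = 1900 · 142.975186 = 271,652.8530

£271,652.85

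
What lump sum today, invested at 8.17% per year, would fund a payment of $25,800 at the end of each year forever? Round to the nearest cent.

$315,789.47

PV = PMT / i = 25800 / 0.0817 = 315,789.4737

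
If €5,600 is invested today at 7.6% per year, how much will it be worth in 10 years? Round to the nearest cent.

5,600 × (1+0.076)^10 = 5,600 × 2.080284 = 11,649.5927

€11,649.59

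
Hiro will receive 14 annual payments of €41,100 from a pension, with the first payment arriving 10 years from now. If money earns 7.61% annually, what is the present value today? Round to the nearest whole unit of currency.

€179,151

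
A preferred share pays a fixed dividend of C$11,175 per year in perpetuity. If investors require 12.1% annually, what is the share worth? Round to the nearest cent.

C$92,355.37

PV = PMT / i = 11175 / 0.121 = 92,355.3719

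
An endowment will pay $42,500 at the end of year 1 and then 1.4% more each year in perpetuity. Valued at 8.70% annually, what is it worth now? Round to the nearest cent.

$582,191.78

PV = D₁/(r − g) = 42500/(0.087 − 0.014) = 582,191.7808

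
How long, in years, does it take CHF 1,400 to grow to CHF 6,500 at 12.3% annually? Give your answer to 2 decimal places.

13.24 years

(1+i)^n = 6500/1400 = 4.64286, so n = ln 4.64286 / ln 1.123 = 13.2352 years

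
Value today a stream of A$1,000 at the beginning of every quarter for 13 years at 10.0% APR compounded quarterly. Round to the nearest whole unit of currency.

A$29,646

i = 0.1/4 = 0.025 per quarter; n = 13·4 = 52.
Annuity factor a(52|0.025) × (1+i) = 29.646158; PV = 1000 × 29.646158 = 29,646.1577
Payments are at the start of each period, so multiply by (1+i).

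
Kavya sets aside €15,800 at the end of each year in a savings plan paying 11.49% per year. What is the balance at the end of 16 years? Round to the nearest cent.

Accumulation factor s(16|0.1149) = 40.893690; FV = 15800 × 40.893690 = 646,120.2969

€646,120.30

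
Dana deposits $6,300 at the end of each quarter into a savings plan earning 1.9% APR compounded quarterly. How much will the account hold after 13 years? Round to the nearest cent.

$370,613.37

With 4 periods per year: i = 0.00475, n = 52.
FV = PMT · [(1+i)^n − 1] / i = 6300 · 58.827519 = 370,613.3710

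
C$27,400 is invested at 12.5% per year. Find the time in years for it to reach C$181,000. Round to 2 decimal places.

(1+i)^n = 181000/27400 = 6.60584, so n = ln 6.60584 / ln 1.125 = 16.0291 years

16.03 years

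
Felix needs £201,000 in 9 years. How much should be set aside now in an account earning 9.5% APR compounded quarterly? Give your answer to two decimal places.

£86,340.61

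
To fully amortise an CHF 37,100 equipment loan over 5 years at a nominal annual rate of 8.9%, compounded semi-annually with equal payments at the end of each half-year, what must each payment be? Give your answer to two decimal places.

Periodic rate i = 0.089/2 = 0.0445; n = 5 × 2 = 10 periods.
PMT = 37100 / ( [1 − (1+0.0445)^(−10)] / 0.0445 ) = 37100 / 7.932207 = 4,677.1348

CHF 4,677.13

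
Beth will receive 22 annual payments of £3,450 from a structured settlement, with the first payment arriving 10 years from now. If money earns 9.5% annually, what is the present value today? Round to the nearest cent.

£13,867.06

PV at t=9 (ordinary 22-year annuity): 3450 × a(22|0.095) = 3450 × 9.096876 = 31,384.2233
Discount back 9 years: 31,384.2233 × (1+0.095)^(−9) = 31,384.2233 × 0.441848 = 13,867.0574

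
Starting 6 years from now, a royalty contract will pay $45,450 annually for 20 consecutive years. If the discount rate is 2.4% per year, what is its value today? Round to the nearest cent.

$635,284.25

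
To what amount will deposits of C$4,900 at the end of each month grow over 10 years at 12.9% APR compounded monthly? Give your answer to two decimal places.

Periodic rate i = 0.129/12 = 0.01075; n = 10 × 12 = 120 periods.
FV = 4900 × [(1+0.01075)^120 − 1] / 0.01075 = 4900 × 242.591878 = 1,188,700.2033

C$1,188,700.20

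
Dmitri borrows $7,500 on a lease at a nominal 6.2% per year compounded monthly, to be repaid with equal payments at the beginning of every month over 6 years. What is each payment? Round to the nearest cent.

$124.36

With 12 periods per year: i = 0.00516667, n = 72.
PMT = 7500 / ( [1 − (1+0.00516667)^(−72)] / 0.00516667 × (1+i) ) = 7500 / 60.307129 = 124.3634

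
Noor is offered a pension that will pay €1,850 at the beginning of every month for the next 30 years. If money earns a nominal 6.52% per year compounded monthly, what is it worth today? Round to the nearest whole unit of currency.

€293,669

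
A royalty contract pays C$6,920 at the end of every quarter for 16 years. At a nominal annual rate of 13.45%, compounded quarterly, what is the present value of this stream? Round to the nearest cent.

C$181,012.97

Periodic rate i = 0.1345/4 = 0.033625; n = 16 × 4 = 64 periods.
Annuity factor a(64|0.033625) = 26.157943; PV = 6920 × 26.157943 = 181,012.9689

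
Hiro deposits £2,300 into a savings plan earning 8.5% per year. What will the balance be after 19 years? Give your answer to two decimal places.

£10,836.60

FV = PV·(1+i)^n = 2,300 × 4.711563 = 10,836.5955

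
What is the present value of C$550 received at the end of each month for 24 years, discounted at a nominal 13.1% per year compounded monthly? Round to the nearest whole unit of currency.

C$48,172

i = 0.131/12 = 0.0109167 per month; n = 24·12 = 288.
PV = 550 × [1 − (1+0.0109167)^(−288)] / 0.0109167 = 550 × 87.586189 = 48,172.4037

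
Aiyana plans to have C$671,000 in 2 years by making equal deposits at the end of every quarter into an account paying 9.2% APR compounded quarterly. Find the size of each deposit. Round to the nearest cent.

C$77,353.24

i = 0.092/4 = 0.023 per quarter; n = 2·4 = 8.
PMT = 671000 / ( [(1+0.023)^8 − 1] / 0.023 ) = 671000 / 8.674492 = 77,353.2370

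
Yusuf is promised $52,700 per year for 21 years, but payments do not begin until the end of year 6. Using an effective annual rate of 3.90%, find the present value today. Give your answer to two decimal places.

Value one period before first payment (t=5): 52700 × [1 − (1+0.039)^(−21)] / 0.039 = 52700 × 14.159254 = 746,192.7008
PV₀ = 746,192.7008 / (1+0.039)^5 = 746,192.7008 / 1.210815 = 616,273.1671

$616,273.17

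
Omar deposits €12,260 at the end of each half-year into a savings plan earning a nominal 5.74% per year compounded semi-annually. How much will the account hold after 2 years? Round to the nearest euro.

€51,192

With 2 periods per year: i = 0.0287, n = 4.
FV = PMT · [(1+i)^n − 1] / i = 12260 · 4.175518 = 51,191.8556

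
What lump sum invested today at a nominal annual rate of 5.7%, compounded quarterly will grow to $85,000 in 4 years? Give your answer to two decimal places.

i = 0.057/4 = 0.01425 per quarter; n = 4·4 = 16.
PV = FV·(1+i)^(−n) = 85,000 × 0.797406 = 67,779.5473

$67,779.55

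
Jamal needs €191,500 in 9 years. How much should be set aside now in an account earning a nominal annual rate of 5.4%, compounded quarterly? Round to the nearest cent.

i = 0.054/4 = 0.0135 per quarter; n = 9·4 = 36.
Discount factor = (1+0.0135)^(−36) = 0.617085; PV = 191,500 × 0.617085 = 118,171.7506

€118,171.75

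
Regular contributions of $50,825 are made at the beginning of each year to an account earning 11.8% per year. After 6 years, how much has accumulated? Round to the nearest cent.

Accumulation factor s(6|0.118) × (1+i) = 9.027080; FV = 50825 × 9.027080 = 458,801.3611
(annuity-due: payments at period start, so ×(1+i).)

$458,801.36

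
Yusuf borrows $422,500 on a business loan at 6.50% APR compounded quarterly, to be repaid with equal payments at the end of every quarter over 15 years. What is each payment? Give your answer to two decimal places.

Periodic rate i = 0.065/4 = 0.01625; n = 15 × 4 = 60 periods.
Annuity-PV factor = 38.143997; PMT = 422500 / 38.143997 = 11,076.4482

$11,076.45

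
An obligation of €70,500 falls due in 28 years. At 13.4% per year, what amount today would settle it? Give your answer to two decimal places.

€2,084.60

PV = 70,500 / (1 + 0.134)^28 = 70,500 / 33.819371 = 2,084.6041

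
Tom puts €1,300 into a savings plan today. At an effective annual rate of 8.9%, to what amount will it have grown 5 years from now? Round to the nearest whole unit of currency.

€1,991

FV = 1,300 × (1 + 0.089)^5 = 1,991.0527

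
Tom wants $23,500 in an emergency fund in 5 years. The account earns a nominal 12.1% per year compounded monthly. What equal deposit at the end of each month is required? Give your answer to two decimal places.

With 12 periods per year: i = 0.0100833, n = 60.
FV-annuity factor = 81.888810; PMT = 23500 / 81.888810 = 286.9745

$286.97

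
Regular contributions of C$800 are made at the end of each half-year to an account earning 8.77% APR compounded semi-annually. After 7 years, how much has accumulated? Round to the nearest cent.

With 2 periods per year: i = 0.04385, n = 14.
FV = 800 × [(1+0.04385)^14 − 1] / 0.04385 = 800 × 18.782572 = 15,026.0573

C$15,026.06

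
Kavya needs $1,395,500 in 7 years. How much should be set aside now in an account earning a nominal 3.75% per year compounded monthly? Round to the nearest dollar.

$1,073,755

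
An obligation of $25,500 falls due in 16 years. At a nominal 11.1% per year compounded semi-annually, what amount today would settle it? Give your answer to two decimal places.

i = 0.111/2 = 0.0555 per half-year; n = 16·2 = 32.
PV = FV·(1+i)^(−n) = 25,500 × 0.177556 = 4,527.6889

$4,527.69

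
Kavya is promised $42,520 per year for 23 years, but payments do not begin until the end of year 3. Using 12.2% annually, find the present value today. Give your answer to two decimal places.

$257,244.99

Value one period before first payment (t=2): 42520 × [1 − (1+0.122)^(−23)] / 0.122 = 42520 × 7.616218 = 323,841.6031
PV₀ = 323,841.6031 / (1+0.122)^2 = 323,841.6031 / 1.258884 = 257,244.9909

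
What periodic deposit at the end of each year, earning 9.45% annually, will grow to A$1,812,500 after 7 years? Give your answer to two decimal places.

A$194,300.72

PMT = 1.8125e+06 / ( [(1+0.0945)^7 − 1] / 0.0945 ) = 1.8125e+06 / 9.328324 = 194,300.7176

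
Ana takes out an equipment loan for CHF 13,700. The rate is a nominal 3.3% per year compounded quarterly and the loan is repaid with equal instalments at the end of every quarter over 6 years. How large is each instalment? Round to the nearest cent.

CHF 631.55

Periodic rate i = 0.033/4 = 0.00825; n = 6 × 4 = 24 periods.
PMT = 13700 / ( [1 − (1+0.00825)^(−24)] / 0.00825 ) = 13700 / 21.692546 = 631.5534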